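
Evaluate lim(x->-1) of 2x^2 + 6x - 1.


Since polynomials are continuous, we use direct substitution.
lim(x->-1) of 2x^2 + 6x - 1
= 2 * (-1)^2 + 6 * (-1) - 1
= 2 - 6 - 1
= -5

-5


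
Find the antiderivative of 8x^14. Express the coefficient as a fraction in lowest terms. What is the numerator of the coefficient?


Apply the power rule for integration:
integral of ax^n dx = a/(n+1) * x^(n+1) + C
integral of 8x^14 dx
= 8/15 * x^15 + C
The coefficient in lowest terms is 8/15, and its numerator is 8

8


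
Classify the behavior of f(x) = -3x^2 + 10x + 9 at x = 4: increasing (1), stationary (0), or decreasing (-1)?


Compute f'(x) to determine behavior:
f'(x) = -6x + 10
f'(4) = -6 * 4 + 10
= -24 + 10
= -14
Since f'(4) < 0, the function is decreasing (-1)

-1


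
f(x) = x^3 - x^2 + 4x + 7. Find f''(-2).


First derivative:
f'(x) = 3x^2 - 2x + 4
Second derivative:
f''(x) = 6x - 2
Substitute x = -2:
f''(-2) = 6 * (-2) - 2
= -12 - 2
= -14

-14


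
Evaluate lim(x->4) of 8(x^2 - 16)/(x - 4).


Direct substitution gives 0/0, so we factor the numerator.
Factor: 8(x^2 - 16) = 8 * (x - 4)(x + 4)
Cancel the common factor (x - 4):
8(x^2 - 16)/(x - 4) = 8 * (x + 4)
Now substitute x = 4:
= 8 * (4 + 4) = 64

64


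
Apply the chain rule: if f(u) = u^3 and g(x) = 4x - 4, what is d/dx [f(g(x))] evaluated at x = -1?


Using the chain rule: (f(g(x)))' = f'(g(x)) * g'(x)
First, find g(-1):
g(-1) = 4 * (-1) - 4 = -8
Next, f'(u) = 3u^2
And g'(x) = 4
So f'(g(-1)) * g'(-1)
= 3 * (-8)^2 * 4
= 3 * 64 * 4
= 768

768


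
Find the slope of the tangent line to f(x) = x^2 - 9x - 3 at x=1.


The slope of the tangent line equals f'(x) at the point.
f(x) = x^2 - 9x - 3
f'(x) = 2x - 9
At x = 1:
f'(1) = 2 * 1 - 9
= 2 - 9
= -7

-7


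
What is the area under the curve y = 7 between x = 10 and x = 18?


The area under a constant function y = 7 is a rectangle.
Width = 18 - 10 = 8
Height = 7
Area = width * height
= 8 * 7
= 56

56


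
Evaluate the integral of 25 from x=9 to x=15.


The integral of a constant k over [a, b] equals k * (b - a).
integral from 9 to 15 of 25 dx
= 25 * (15 - 9)
= 25 * 6
= 150

150


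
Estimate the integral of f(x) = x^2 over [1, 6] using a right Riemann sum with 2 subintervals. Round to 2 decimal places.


Right Riemann sum uses right endpoints of each subinterval.
Interval: [1, 6], n = 2
dx = (6 - 1) / 2 = 5/2
Right endpoints: [7/2, 6]
f values: [49/4, 36]
Sum = dx * (sum of f values)
= 5/2 * 193/4
= 965/8 ≈ 120.63

120.63


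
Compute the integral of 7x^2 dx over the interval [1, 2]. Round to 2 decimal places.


Find the antiderivative of 7x^2:
F(x) = 7/3 * x^3
Apply the Fundamental Theorem of Calculus:
F(2) - F(1)
= 7/3 * 2^3 - 7/3 * 1^3
= 7/3 * (8 - 1)
= 7/3 * 7
= 49/3 ≈ 16.33

16.33


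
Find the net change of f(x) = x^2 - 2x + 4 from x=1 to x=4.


Net change = f(b) - f(a)
f(x) = x^2 - 2x + 4
Compute f(4):
f(4) = 1 * 4^2 - 2 * 4 + 4
= 16 - 8 + 4
= 12
Compute f(1):
f(1) = 1 * 1^2 - 2 * 1 + 4
= 1 - 2 + 4
= 3
Net change = 12 - 3 = 9

9


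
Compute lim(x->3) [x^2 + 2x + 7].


Since polynomials are continuous, we use direct substitution.
lim(x->3) of x^2 + 2x + 7
= 1 * 3^2 + 2 * 3 + 7
= 9 + 6 + 7
= 22

22


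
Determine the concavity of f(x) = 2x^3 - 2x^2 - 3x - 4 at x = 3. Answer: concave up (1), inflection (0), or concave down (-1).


Concavity is determined by the sign of f''(x).
f(x) = 2x^3 - 2x^2 - 3x - 4
f'(x) = 6x^2 - 4x - 3
f''(x) = 12x - 4
f''(3) = 12 * 3 - 4
= 36 - 4
= 32
Since f''(3) > 0, the function is concave up (1)

1


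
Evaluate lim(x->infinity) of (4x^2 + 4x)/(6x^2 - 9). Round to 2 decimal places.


For limits at infinity with equal-degree polynomials,
we compare leading coefficients.
Numerator leading term: 4x^2
Denominator leading term: 6x^2
Divide both by x^2:
lim = (4 + 4/x) / (6 - 9/x^2)
As x -> infinity, the 1/x and 1/x^2 terms vanish:
= 4/6 = 2/3 ≈ 0.67

0.67


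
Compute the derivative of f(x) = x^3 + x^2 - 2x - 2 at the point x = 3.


Differentiate f(x) = x^3 + x^2 - 2x - 2 term by term:
f'(x) = 3x^2 + 2x - 2
Substitute x = 3:
f'(3) = 3 * 3^2 + 2 * 3 - 2
= 27 + 6 - 2
= 31

31


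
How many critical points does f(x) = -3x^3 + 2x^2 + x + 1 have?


Find where f'(x) = 0:
f(x) = -3x^3 + 2x^2 + x + 1
f'(x) = -9x^2 + 4x + 1
This is a quadratic in x. Use the discriminant to count real roots.
Discriminant = (4)^2 - 4 * (-9) * 1
= 16 - (-36)
= 52
Since discriminant > 0, f'(x) = 0 has 2 real solutions.
Number of critical points: 2

2


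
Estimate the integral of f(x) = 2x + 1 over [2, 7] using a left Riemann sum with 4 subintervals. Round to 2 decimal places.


Left Riemann sum uses left endpoints of each subinterval.
Interval: [2, 7], n = 4
dx = (7 - 2) / 4 = 5/4
Left endpoints: [2, 13/4, 9/2, 23/4]
f values: [5, 15/2, 10, 25/2]
Sum = dx * (sum of f values)
= 5/4 * 35
= 175/4 = 43.75

43.75


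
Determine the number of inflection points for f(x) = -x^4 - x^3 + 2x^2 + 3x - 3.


Inflection points occur where f''(x) = 0 and concavity changes.
f(x) = -x^4 - x^3 + 2x^2 + 3x - 3
f'(x) = -4x^3 - 3x^2 + 4x + 3
f''(x) = -12x^2 - 6x + 4
This is a quadratic in x. Use the discriminant to count real roots.
Discriminant = (-6)^2 - 4 * (-12) * 4
= 36 - (-192)
= 228
Since discriminant > 0, f''(x) = 0 has 2 distinct real solutions.
A quadratic with two distinct real roots changes sign at each root, so concavity changes at both.
Number of inflection points: 2

2


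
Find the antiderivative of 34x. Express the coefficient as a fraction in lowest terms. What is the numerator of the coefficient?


Apply the power rule for integration:
integral of ax^n dx = a/(n+1) * x^(n+1) + C
integral of 34x dx
= 34/2 * x^2 + C
= 17 * x^2 + C
The coefficient in lowest terms is 17 = 17/1, so its numerator is 17

17


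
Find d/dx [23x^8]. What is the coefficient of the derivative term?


We apply the power rule: d/dx [ax^n] = a*n * x^(n-1)
d/dx [23x^8]
= 23 * 8 * x^(8-1)
= 184x^7
The coefficient is 184

184


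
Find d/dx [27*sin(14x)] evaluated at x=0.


Apply the chain rule to differentiate 27*sin(14x):
d/dx [27*sin(14x)]
= 27 * cos(14x) * d/dx(14x)
= 27 * 14 * cos(14x)
= 378 * cos(14x)
Evaluate at x = 0:
= 378 * cos(0)
= 378 * 1
= 378

378


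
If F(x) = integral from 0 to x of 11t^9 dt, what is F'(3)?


By the Fundamental Theorem of Calculus (Part 1):
If F(x) = integral from 0 to x of f(t) dt, then F'(x) = f(x)
Here f(t) = 11t^9
So F'(x) = 11x^9
Evaluate at x = 3:
F'(3) = 11 * 3^9
= 11 * 19683
= 216513

216513


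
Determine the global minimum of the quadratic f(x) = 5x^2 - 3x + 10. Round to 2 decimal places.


For a quadratic f(x) = ax^2 + bx + c with a > 0, the minimum is at the vertex.
Vertex x-coordinate: x = -b/(2a)
x = -(-3) / (2 * 5)
x = 3/10
Substitute back to find the minimum value:
f(3/10) = 5 * (3/10)^2 - 3 * (3/10) + 10
= 9/20 - 9/10 + 10
= 191/20 = 9.55

9.55


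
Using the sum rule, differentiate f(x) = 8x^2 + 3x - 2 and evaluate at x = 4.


Differentiate term by term using power and sum rules:
f(x) = 8x^2 + 3x - 2
f'(x) = 16x + 3
Substitute x = 4:
f'(4) = 16 * 4 + 3
= 64 + 3
= 67

67


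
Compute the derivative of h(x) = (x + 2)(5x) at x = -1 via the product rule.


Let u(x) = x + 2 and v(x) = 5x
u'(x) = 1
v'(x) = 5
Product rule: h'(x) = u'(x)*v(x) + u(x)*v'(x)
= 1 * (5x) + (x + 2) * 5
At x = -1:
u(-1) = 1 * (-1) + 2 = 1
v(-1) = 5 * (-1) + 0 = -5
h'(-1) = 1 * (-5) + 1 * 5
= -5 + 5
= 0

0


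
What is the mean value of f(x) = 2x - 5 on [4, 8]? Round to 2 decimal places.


Average value = 1/(b-a) * integral from a to b of f(x) dx
First compute the integral of 2x - 5:
F(x) = x^2 - 5x
F(8) = 1 * 64 - 5 * 8 = 24
F(4) = 1 * 16 - 5 * 4 = -4
Integral = 24 - (-4) = 28
Average = 28 / (8 - 4) = 28 / 4
= 7 = 7.00

7.00


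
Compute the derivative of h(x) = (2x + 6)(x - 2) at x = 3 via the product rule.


Let u(x) = 2x + 6 and v(x) = x - 2
u'(x) = 2
v'(x) = 1
Product rule: h'(x) = u'(x)*v(x) + u(x)*v'(x)
= 2 * (x - 2) + (2x + 6) * 1
At x = 3:
u(3) = 2 * 3 + 6 = 12
v(3) = 1 * 3 - 2 = 1
h'(3) = 2 * 1 + 12 * 1
= 2 + 12
= 14

14


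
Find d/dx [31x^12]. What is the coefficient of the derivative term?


We apply the power rule: d/dx [ax^n] = a*n * x^(n-1)
d/dx [31x^12]
= 31 * 12 * x^(12-1)
= 372x^11
The coefficient is 372

372


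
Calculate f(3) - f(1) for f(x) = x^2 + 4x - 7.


Net change = f(b) - f(a)
f(x) = x^2 + 4x - 7
Compute f(3):
f(3) = 1 * 3^2 + 4 * 3 - 7
= 9 + 12 - 7
= 14
Compute f(1):
f(1) = 1 * 1^2 + 4 * 1 - 7
= 1 + 4 - 7
= -2
Net change = 14 - (-2) = 16

16


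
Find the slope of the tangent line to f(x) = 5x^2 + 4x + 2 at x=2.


The slope of the tangent line equals f'(x) at the point.
f(x) = 5x^2 + 4x + 2
f'(x) = 10x + 4
At x = 2:
f'(2) = 10 * 2 + 4
= 20 + 4
= 24

24


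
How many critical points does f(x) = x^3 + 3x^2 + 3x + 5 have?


Find where f'(x) = 0:
f(x) = x^3 + 3x^2 + 3x + 5
f'(x) = 3x^2 + 6x + 3
This is a quadratic in x. Use the discriminant to count real roots.
Discriminant = (6)^2 - 4 * 3 * 3
= 36 - 36
= 0
Since discriminant = 0, f'(x) = 0 has exactly 1 real solution.
Number of critical points: 1

1


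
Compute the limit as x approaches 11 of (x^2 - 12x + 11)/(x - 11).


Direct substitution gives 0/0, so we factor the numerator.
Factor: (x^2 - 12x + 11) = (x - 11)(x - 1)
Cancel the common factor (x - 11):
(x^2 - 12x + 11)/(x - 11) = (x - 1)
Now substitute x = 11:
= (11) - (1) = 10

10


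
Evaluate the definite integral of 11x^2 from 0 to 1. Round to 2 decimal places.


Find the antiderivative of 11x^2:
F(x) = 11/3 * x^3
Apply the Fundamental Theorem of Calculus:
F(1) - F(0)
= 11/3 * 1^3 - 11/3 * 0^3
= 11/3 * (1 - 0)
= 11/3 * 1
= 11/3 ≈ 3.67

3.67


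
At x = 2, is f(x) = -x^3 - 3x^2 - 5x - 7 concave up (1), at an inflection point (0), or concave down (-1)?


Concavity is determined by the sign of f''(x).
f(x) = -x^3 - 3x^2 - 5x - 7
f'(x) = -3x^2 - 6x - 5
f''(x) = -6x - 6
f''(2) = -6 * 2 - 6
= -12 - 6
= -18
Since f''(2) < 0, the function is concave down (-1)

-1


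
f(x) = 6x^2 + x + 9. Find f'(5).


Differentiate term by term using power and sum rules:
f(x) = 6x^2 + x + 9
f'(x) = 12x + 1
Substitute x = 5:
f'(5) = 12 * 5 + 1
= 60 + 1
= 61

61


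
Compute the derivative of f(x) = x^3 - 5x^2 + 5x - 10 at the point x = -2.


Differentiate f(x) = x^3 - 5x^2 + 5x - 10 term by term:
f'(x) = 3x^2 - 10x + 5
Substitute x = -2:
f'(-2) = 3 * (-2)^2 - 10 * (-2) + 5
= 12 + 20 + 5
= 37

37


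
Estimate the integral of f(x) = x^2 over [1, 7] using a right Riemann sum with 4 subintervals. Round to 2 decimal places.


Right Riemann sum uses right endpoints of each subinterval.
Interval: [1, 7], n = 4
dx = (7 - 1) / 4 = 3/2
Right endpoints: [5/2, 4, 11/2, 7]
f values: [25/4, 16, 121/4, 49]
Sum = dx * (sum of f values)
= 3/2 * 203/2
= 609/4 = 152.25

152.25


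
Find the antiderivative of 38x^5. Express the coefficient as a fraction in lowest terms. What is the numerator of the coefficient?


Apply the power rule for integration:
integral of ax^n dx = a/(n+1) * x^(n+1) + C
integral of 38x^5 dx
= 38/6 * x^6 + C
= 19/3 * x^6 + C
The coefficient in lowest terms is 19/3, and its numerator is 19

19


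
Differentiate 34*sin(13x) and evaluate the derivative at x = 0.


Apply the chain rule to differentiate 34*sin(13x):
d/dx [34*sin(13x)]
= 34 * cos(13x) * d/dx(13x)
= 34 * 13 * cos(13x)
= 442 * cos(13x)
Evaluate at x = 0:
= 442 * cos(0)
= 442 * 1
= 442

442


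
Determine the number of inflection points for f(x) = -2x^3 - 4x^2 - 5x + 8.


Inflection points occur where f''(x) = 0 and concavity changes.
f(x) = -2x^3 - 4x^2 - 5x + 8
f'(x) = -6x^2 - 8x - 5
f''(x) = -12x - 8
Set f''(x) = 0:
-12x - 8 = 0
x = 8 / (-12) = -2/3
Since f''(x) is linear (degree 1), it changes sign at this point.
Therefore there is exactly 1 inflection point.

1


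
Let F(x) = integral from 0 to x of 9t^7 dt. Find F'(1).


By the Fundamental Theorem of Calculus (Part 1):
If F(x) = integral from 0 to x of f(t) dt, then F'(x) = f(x)
Here f(t) = 9t^7
So F'(x) = 9x^7
Evaluate at x = 1:
F'(1) = 9 * 1^7
= 9 * 1
= 9

9


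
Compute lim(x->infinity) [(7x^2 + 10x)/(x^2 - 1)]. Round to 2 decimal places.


For limits at infinity with equal-degree polynomials,
we compare leading coefficients.
Numerator leading term: 7x^2
Denominator leading term: x^2
Divide both by x^2:
lim = (7 + 10/x) / (1 - 1/x^2)
As x -> infinity, the 1/x and 1/x^2 terms vanish:
= 7/1 = 7 = 7.00

7.00


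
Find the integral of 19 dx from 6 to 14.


The integral of a constant k over [a, b] equals k * (b - a).
integral from 6 to 14 of 19 dx
= 19 * (14 - 6)
= 19 * 8
= 152

152


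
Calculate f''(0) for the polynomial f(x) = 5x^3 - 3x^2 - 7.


First derivative:
f'(x) = 15x^2 - 6x
Second derivative:
f''(x) = 30x - 6
Substitute x = 0:
f''(0) = 30 * 0 - 6
= 0 - 6
= -6

-6


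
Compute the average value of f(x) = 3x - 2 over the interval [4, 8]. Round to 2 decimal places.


Average value = 1/(b-a) * integral from a to b of f(x) dx
First compute the integral of 3x - 2:
F(x) = (3/2)x^2 - 2x
F(8) = 3/2 * 64 - 2 * 8 = 80
F(4) = 3/2 * 16 - 2 * 4 = 16
Integral = 80 - 16 = 64
Average = 64 / (8 - 4) = 64 / 4
= 16 = 16.00

16.00


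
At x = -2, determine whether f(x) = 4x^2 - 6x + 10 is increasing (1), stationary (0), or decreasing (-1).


Compute f'(x) to determine behavior:
f'(x) = 8x - 6
f'(-2) = 8 * (-2) - 6
= -16 - 6
= -22
Since f'(-2) < 0, the function is decreasing (-1)

-1


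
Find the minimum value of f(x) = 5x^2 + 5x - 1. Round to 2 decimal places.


For a quadratic f(x) = ax^2 + bx + c with a > 0, the minimum is at the vertex.
Vertex x-coordinate: x = -b/(2a)
x = -(5) / (2 * 5)
x = -5/10 = -1/2
Substitute back to find the minimum value:
f(-1/2) = 5 * (-1/2)^2 + 5 * (-1/2) - 1
= 5/4 - 5/2 - 1
= -9/4 = -2.25

-2.25


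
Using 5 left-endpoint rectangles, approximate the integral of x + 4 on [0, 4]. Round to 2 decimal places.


Left Riemann sum uses left endpoints of each subinterval.
Interval: [0, 4], n = 5
dx = (4 - 0) / 5 = 4/5
Left endpoints: [0, 4/5, 8/5, 12/5, 16/5]
f values: [4, 24/5, 28/5, 32/5, 36/5]
Sum = dx * (sum of f values)
= 4/5 * 28
= 112/5 = 22.40

22.40


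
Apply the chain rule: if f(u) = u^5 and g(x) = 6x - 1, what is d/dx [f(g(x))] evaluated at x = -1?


Using the chain rule: (f(g(x)))' = f'(g(x)) * g'(x)
First, find g(-1):
g(-1) = 6 * (-1) - 1 = -7
Next, f'(u) = 5u^4
And g'(x) = 6
So f'(g(-1)) * g'(-1)
= 5 * (-7)^4 * 6
= 5 * 2401 * 6
= 72030

72030


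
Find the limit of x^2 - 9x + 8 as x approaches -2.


Since polynomials are continuous, we use direct substitution.
lim(x->-2) of x^2 - 9x + 8
= 1 * (-2)^2 - 9 * (-2) + 8
= 4 + 18 + 8
= 30

30


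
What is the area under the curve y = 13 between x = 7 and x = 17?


The area under a constant function y = 13 is a rectangle.
Width = 17 - 7 = 10
Height = 13
Area = width * height
= 10 * 13
= 130

130


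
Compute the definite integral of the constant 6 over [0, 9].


The integral of a constant k over [a, b] equals k * (b - a).
integral from 0 to 9 of 6 dx
= 6 * (9 - 0)
= 6 * 9
= 54

54


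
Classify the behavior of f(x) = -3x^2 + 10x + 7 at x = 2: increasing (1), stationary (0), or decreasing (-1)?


Compute f'(x) to determine behavior:
f'(x) = -6x + 10
f'(2) = -6 * 2 + 10
= -12 + 10
= -2
Since f'(2) < 0, the function is decreasing (-1)

-1


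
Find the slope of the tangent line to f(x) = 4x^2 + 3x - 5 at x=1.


The slope of the tangent line equals f'(x) at the point.
f(x) = 4x^2 + 3x - 5
f'(x) = 8x + 3
At x = 1:
f'(1) = 8 * 1 + 3
= 8 + 3
= 11

11


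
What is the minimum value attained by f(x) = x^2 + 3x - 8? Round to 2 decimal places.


For a quadratic f(x) = ax^2 + bx + c with a > 0, the minimum is at the vertex.
Vertex x-coordinate: x = -b/(2a)
x = -(3) / (2 * 1)
x = -3/2
Substitute back to find the minimum value:
f(-3/2) = 1 * (-3/2)^2 + 3 * (-3/2) - 8
= 9/4 - 9/2 - 8
= -41/4 = -10.25

-10.25


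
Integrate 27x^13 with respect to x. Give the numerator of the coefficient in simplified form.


Apply the power rule for integration:
integral of ax^n dx = a/(n+1) * x^(n+1) + C
integral of 27x^13 dx
= 27/14 * x^14 + C
The coefficient in lowest terms is 27/14, and its numerator is 27

27


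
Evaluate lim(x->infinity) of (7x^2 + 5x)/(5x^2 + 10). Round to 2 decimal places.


For limits at infinity with equal-degree polynomials,
we compare leading coefficients.
Numerator leading term: 7x^2
Denominator leading term: 5x^2
Divide both by x^2:
lim = (7 + 5/x) / (5 + 10/x^2)
As x -> infinity, the 1/x and 1/x^2 terms vanish:
= 7/5 = 1.40

1.40


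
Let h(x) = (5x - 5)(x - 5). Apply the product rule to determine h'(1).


Let u(x) = 5x - 5 and v(x) = x - 5
u'(x) = 5
v'(x) = 1
Product rule: h'(x) = u'(x)*v(x) + u(x)*v'(x)
= 5 * (x - 5) + (5x - 5) * 1
At x = 1:
u(1) = 5 * 1 - 5 = 0
v(1) = 1 * 1 - 5 = -4
h'(1) = 5 * (-4) + 0 * 1
= -20 + 0
= -20

-20


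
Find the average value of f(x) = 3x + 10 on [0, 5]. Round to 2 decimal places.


Average value = 1/(b-a) * integral from a to b of f(x) dx
First compute the integral of 3x + 10:
F(x) = (3/2)x^2 + 10x
F(5) = 3/2 * 25 + 10 * 5 = 175/2
F(0) = 3/2 * 0 + 10 * 0 = 0
Integral = 175/2 - 0 = 175/2
Average = (175/2) / (5 - 0) = (175/2) / 5
= 35/2 = 17.50

17.50


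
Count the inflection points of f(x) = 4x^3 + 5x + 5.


Inflection points occur where f''(x) = 0 and concavity changes.
f(x) = 4x^3 + 5x + 5
f'(x) = 12x^2 + 5
f''(x) = 24x
Set f''(x) = 0:
24x = 0
x = 0 / 24 = 0
Since f''(x) is linear (degree 1), it changes sign at this point.
Therefore there is exactly 1 inflection point.

1


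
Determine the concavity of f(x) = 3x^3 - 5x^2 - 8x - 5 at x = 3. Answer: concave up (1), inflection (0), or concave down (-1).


Concavity is determined by the sign of f''(x).
f(x) = 3x^3 - 5x^2 - 8x - 5
f'(x) = 9x^2 - 10x - 8
f''(x) = 18x - 10
f''(3) = 18 * 3 - 10
= 54 - 10
= 44
Since f''(3) > 0, the function is concave up (1)

1


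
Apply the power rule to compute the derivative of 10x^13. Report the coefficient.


We apply the power rule: d/dx [ax^n] = a*n * x^(n-1)
d/dx [10x^13]
= 10 * 13 * x^(13-1)
= 130x^12
The coefficient is 130

130


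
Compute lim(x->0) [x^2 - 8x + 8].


Since polynomials are continuous, we use direct substitution.
lim(x->0) of x^2 - 8x + 8
= 1 * 0^2 - 8 * 0 + 8
= 0 + 0 + 8
= 8

8


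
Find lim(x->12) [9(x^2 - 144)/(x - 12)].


Direct substitution gives 0/0, so we factor the numerator.
Factor: 9(x^2 - 144) = 9 * (x - 12)(x + 12)
Cancel the common factor (x - 12):
9(x^2 - 144)/(x - 12) = 9 * (x + 12)
Now substitute x = 12:
= 9 * (12 + 12) = 216

216


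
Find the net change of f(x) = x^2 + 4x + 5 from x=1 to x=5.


Net change = f(b) - f(a)
f(x) = x^2 + 4x + 5
Compute f(5):
f(5) = 1 * 5^2 + 4 * 5 + 5
= 25 + 20 + 5
= 50
Compute f(1):
f(1) = 1 * 1^2 + 4 * 1 + 5
= 1 + 4 + 5
= 10
Net change = 50 - 10 = 40

40


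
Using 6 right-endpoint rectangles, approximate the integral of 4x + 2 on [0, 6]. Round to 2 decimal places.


Right Riemann sum uses right endpoints of each subinterval.
Interval: [0, 6], n = 6
dx = (6 - 0) / 6 = 1
Right endpoints: [1, 2, 3, 4, 5, 6]
f values: [6, 10, 14, 18, 22, 26]
Sum = dx * (sum of f values)
= 1 * 96
= 96 = 96.00

96.00


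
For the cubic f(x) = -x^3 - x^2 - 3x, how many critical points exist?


Find where f'(x) = 0:
f(x) = -x^3 - x^2 - 3x
f'(x) = -3x^2 - 2x - 3
This is a quadratic in x. Use the discriminant to count real roots.
Discriminant = (-2)^2 - 4 * (-3) * (-3)
= 4 - 36
= -32
Since discriminant < 0, f'(x) = 0 has no real solutions.
Number of critical points: 0

0


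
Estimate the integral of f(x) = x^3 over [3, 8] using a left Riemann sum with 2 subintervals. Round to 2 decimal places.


Left Riemann sum uses left endpoints of each subinterval.
Interval: [3, 8], n = 2
dx = (8 - 3) / 2 = 5/2
Left endpoints: [3, 11/2]
f values: [27, 1331/8]
Sum = dx * (sum of f values)
= 5/2 * 1547/8
= 7735/16 ≈ 483.44

483.44


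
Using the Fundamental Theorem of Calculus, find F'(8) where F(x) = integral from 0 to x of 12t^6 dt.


By the Fundamental Theorem of Calculus (Part 1):
If F(x) = integral from 0 to x of f(t) dt, then F'(x) = f(x)
Here f(t) = 12t^6
So F'(x) = 12x^6
Evaluate at x = 8:
F'(8) = 12 * 8^6
= 12 * 262144
= 3145728

3145728


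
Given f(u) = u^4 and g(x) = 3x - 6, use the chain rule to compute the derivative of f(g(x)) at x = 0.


Using the chain rule: (f(g(x)))' = f'(g(x)) * g'(x)
First, find g(0):
g(0) = 3 * 0 - 6 = -6
Next, f'(u) = 4u^3
And g'(x) = 3
So f'(g(0)) * g'(0)
= 4 * (-6)^3 * 3
= 4 * (-216) * 3
= -2592

-2592


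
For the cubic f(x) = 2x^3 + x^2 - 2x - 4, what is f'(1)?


Differentiate f(x) = 2x^3 + x^2 - 2x - 4 term by term:
f'(x) = 6x^2 + 2x - 2
Substitute x = 1:
f'(1) = 6 * 1^2 + 2 * 1 - 2
= 6 + 2 - 2
= 6

6


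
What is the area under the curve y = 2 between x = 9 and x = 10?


The area under a constant function y = 2 is a rectangle.
Width = 10 - 9 = 1
Height = 2
Area = width * height
= 1 * 2
= 2

2


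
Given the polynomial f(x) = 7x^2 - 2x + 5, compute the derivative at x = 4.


Differentiate term by term using power and sum rules:
f(x) = 7x^2 - 2x + 5
f'(x) = 14x - 2
Substitute x = 4:
f'(4) = 14 * 4 - 2
= 56 - 2
= 54

54


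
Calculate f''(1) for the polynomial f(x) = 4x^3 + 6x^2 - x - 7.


First derivative:
f'(x) = 12x^2 + 12x - 1
Second derivative:
f''(x) = 24x + 12
Substitute x = 1:
f''(1) = 24 * 1 + 12
= 24 + 12
= 36

36


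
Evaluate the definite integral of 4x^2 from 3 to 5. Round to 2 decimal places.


Find the antiderivative of 4x^2:
F(x) = 4/3 * x^3
Apply the Fundamental Theorem of Calculus:
F(5) - F(3)
= 4/3 * 5^3 - 4/3 * 3^3
= 4/3 * (125 - 27)
= 4/3 * 98
= 392/3 ≈ 130.67

130.67


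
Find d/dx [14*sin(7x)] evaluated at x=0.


Apply the chain rule to differentiate 14*sin(7x):
d/dx [14*sin(7x)]
= 14 * cos(7x) * d/dx(7x)
= 14 * 7 * cos(7x)
= 98 * cos(7x)
Evaluate at x = 0:
= 98 * cos(0)
= 98 * 1
= 98

98


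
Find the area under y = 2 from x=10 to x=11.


The area under a constant function y = 2 is a rectangle.
Width = 11 - 10 = 1
Height = 2
Area = width * height
= 1 * 2
= 2

2


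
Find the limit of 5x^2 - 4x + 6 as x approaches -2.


Since polynomials are continuous, we use direct substitution.
lim(x->-2) of 5x^2 - 4x + 6
= 5 * (-2)^2 - 4 * (-2) + 6
= 20 + 8 + 6
= 34

34


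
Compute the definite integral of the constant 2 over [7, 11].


The integral of a constant k over [a, b] equals k * (b - a).
integral from 7 to 11 of 2 dx
= 2 * (11 - 7)
= 2 * 4
= 8

8


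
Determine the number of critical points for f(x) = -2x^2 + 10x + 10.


Find where f'(x) = 0:
f'(x) = -4x + 10
Set f'(x) = 0:
-4x + 10 = 0
x = -10 / (-4) = 5/2
This is a linear equation in x, so there is exactly one solution.
Number of critical points: 1

1


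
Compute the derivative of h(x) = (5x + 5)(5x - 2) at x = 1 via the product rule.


Let u(x) = 5x + 5 and v(x) = 5x - 2
u'(x) = 5
v'(x) = 5
Product rule: h'(x) = u'(x)*v(x) + u(x)*v'(x)
= 5 * (5x - 2) + (5x + 5) * 5
At x = 1:
u(1) = 5 * 1 + 5 = 10
v(1) = 5 * 1 - 2 = 3
h'(1) = 5 * 3 + 10 * 5
= 15 + 50
= 65

65


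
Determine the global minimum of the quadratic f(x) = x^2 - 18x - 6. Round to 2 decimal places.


For a quadratic f(x) = ax^2 + bx + c with a > 0, the minimum is at the vertex.
Vertex x-coordinate: x = -b/(2a)
x = -(-18) / (2 * 1)
x = 18/2 = 9
Substitute back to find the minimum value:
f(9) = 1 * 9^2 - 18 * 9 - 6
= 81 - 162 - 6
= -87 = -87.00

-87.00


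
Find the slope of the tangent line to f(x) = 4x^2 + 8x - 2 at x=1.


The slope of the tangent line equals f'(x) at the point.
f(x) = 4x^2 + 8x - 2
f'(x) = 8x + 8
At x = 1:
f'(1) = 8 * 1 + 8
= 8 + 8
= 16

16


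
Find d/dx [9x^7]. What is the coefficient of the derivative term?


We apply the power rule: d/dx [ax^n] = a*n * x^(n-1)
d/dx [9x^7]
= 9 * 7 * x^(7-1)
= 63x^6
The coefficient is 63

63


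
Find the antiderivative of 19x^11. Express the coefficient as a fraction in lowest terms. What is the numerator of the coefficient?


Apply the power rule for integration:
integral of ax^n dx = a/(n+1) * x^(n+1) + C
integral of 19x^11 dx
= 19/12 * x^12 + C
The coefficient in lowest terms is 19/12, and its numerator is 19

19


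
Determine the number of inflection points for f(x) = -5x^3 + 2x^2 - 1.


Inflection points occur where f''(x) = 0 and concavity changes.
f(x) = -5x^3 + 2x^2 - 1
f'(x) = -15x^2 + 4x
f''(x) = -30x + 4
Set f''(x) = 0:
-30x + 4 = 0
x = -4 / (-30) = 2/15
Since f''(x) is linear (degree 1), it changes sign at this point.
Therefore there is exactly 1 inflection point.

1


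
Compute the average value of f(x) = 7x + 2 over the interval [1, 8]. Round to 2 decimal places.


Average value = 1/(b-a) * integral from a to b of f(x) dx
First compute the integral of 7x + 2:
F(x) = (7/2)x^2 + 2x
F(8) = 7/2 * 64 + 2 * 8 = 240
F(1) = 7/2 * 1 + 2 * 1 = 11/2
Integral = 240 - 11/2 = 469/2
Average = (469/2) / (8 - 1) = (469/2) / 7
= 67/2 = 33.50

33.50


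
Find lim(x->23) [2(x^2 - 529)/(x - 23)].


Direct substitution gives 0/0, so we factor the numerator.
Factor: 2(x^2 - 529) = 2 * (x - 23)(x + 23)
Cancel the common factor (x - 23):
2(x^2 - 529)/(x - 23) = 2 * (x + 23)
Now substitute x = 23:
= 2 * (23 + 23) = 92

92


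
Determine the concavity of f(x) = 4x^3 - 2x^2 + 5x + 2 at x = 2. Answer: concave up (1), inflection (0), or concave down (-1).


Concavity is determined by the sign of f''(x).
f(x) = 4x^3 - 2x^2 + 5x + 2
f'(x) = 12x^2 - 4x + 5
f''(x) = 24x - 4
f''(2) = 24 * 2 - 4
= 48 - 4
= 44
Since f''(2) > 0, the function is concave up (1)

1


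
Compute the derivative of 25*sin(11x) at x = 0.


Apply the chain rule to differentiate 25*sin(11x):
d/dx [25*sin(11x)]
= 25 * cos(11x) * d/dx(11x)
= 25 * 11 * cos(11x)
= 275 * cos(11x)
Evaluate at x = 0:
= 275 * cos(0)
= 275 * 1
= 275

275


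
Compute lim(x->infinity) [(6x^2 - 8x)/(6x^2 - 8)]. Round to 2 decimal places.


For limits at infinity with equal-degree polynomials,
we compare leading coefficients.
Numerator leading term: 6x^2
Denominator leading term: 6x^2
Divide both by x^2:
lim = (6 - 8/x) / (6 - 8/x^2)
As x -> infinity, the 1/x and 1/x^2 terms vanish:
= 6/6 = 1 = 1.00

1.00


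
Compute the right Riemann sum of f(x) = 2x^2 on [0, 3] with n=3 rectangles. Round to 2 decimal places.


Right Riemann sum uses right endpoints of each subinterval.
Interval: [0, 3], n = 3
dx = (3 - 0) / 3 = 1
Right endpoints: [1, 2, 3]
f values: [2, 8, 18]
Sum = dx * (sum of f values)
= 1 * 28
= 28 = 28.00

28.00


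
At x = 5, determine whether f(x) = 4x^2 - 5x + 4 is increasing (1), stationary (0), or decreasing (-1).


Compute f'(x) to determine behavior:
f'(x) = 8x - 5
f'(5) = 8 * 5 - 5
= 40 - 5
= 35
Since f'(5) > 0, the function is increasing (1)

1


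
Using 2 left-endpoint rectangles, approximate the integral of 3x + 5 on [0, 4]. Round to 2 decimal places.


Left Riemann sum uses left endpoints of each subinterval.
Interval: [0, 4], n = 2
dx = (4 - 0) / 2 = 2
Left endpoints: [0, 2]
f values: [5, 11]
Sum = dx * (sum of f values)
= 2 * 16
= 32 = 32.00

32.00


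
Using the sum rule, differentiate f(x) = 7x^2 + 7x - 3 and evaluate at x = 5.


Differentiate term by term using power and sum rules:
f(x) = 7x^2 + 7x - 3
f'(x) = 14x + 7
Substitute x = 5:
f'(5) = 14 * 5 + 7
= 70 + 7
= 77

77


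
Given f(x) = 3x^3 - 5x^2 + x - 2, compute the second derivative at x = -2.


First derivative:
f'(x) = 9x^2 - 10x + 1
Second derivative:
f''(x) = 18x - 10
Substitute x = -2:
f''(-2) = 18 * (-2) - 10
= -36 - 10
= -46

-46


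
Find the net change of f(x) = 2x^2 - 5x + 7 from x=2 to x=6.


Net change = f(b) - f(a)
f(x) = 2x^2 - 5x + 7
Compute f(6):
f(6) = 2 * 6^2 - 5 * 6 + 7
= 72 - 30 + 7
= 49
Compute f(2):
f(2) = 2 * 2^2 - 5 * 2 + 7
= 8 - 10 + 7
= 5
Net change = 49 - 5 = 44

44


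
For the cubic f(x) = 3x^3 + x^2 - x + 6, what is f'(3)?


Differentiate f(x) = 3x^3 + x^2 - x + 6 term by term:
f'(x) = 9x^2 + 2x - 1
Substitute x = 3:
f'(3) = 9 * 3^2 + 2 * 3 - 1
= 81 + 6 - 1
= 86

86


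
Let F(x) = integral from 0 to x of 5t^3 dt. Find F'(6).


By the Fundamental Theorem of Calculus (Part 1):
If F(x) = integral from 0 to x of f(t) dt, then F'(x) = f(x)
Here f(t) = 5t^3
So F'(x) = 5x^3
Evaluate at x = 6:
F'(6) = 5 * 6^3
= 5 * 216
= 1080

1080


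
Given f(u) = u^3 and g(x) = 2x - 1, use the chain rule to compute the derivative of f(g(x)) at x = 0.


Using the chain rule: (f(g(x)))' = f'(g(x)) * g'(x)
First, find g(0):
g(0) = 2 * 0 - 1 = -1
Next, f'(u) = 3u^2
And g'(x) = 2
So f'(g(0)) * g'(0)
= 3 * (-1)^2 * 2
= 3 * 1 * 2
= 6

6


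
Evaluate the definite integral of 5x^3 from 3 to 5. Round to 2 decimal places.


Find the antiderivative of 5x^3:
F(x) = 5/4 * x^4
Apply the Fundamental Theorem of Calculus:
F(5) - F(3)
= 5/4 * 5^4 - 5/4 * 3^4
= 5/4 * (625 - 81)
= 5/4 * 544
= 680 = 680.00

680.00


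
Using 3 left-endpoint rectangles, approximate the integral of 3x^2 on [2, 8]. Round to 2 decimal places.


Left Riemann sum uses left endpoints of each subinterval.
Interval: [2, 8], n = 3
dx = (8 - 2) / 3 = 2
Left endpoints: [2, 4, 6]
f values: [12, 48, 108]
Sum = dx * (sum of f values)
= 2 * 168
= 336 = 336.00

336.00


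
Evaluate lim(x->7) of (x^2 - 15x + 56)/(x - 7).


Direct substitution gives 0/0, so we factor the numerator.
Factor: (x^2 - 15x + 56) = (x - 7)(x - 8)
Cancel the common factor (x - 7):
(x^2 - 15x + 56)/(x - 7) = (x - 8)
Now substitute x = 7:
= (7) - (8) = -1

-1


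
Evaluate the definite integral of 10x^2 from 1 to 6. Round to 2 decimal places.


Find the antiderivative of 10x^2:
F(x) = 10/3 * x^3
Apply the Fundamental Theorem of Calculus:
F(6) - F(1)
= 10/3 * 6^3 - 10/3 * 1^3
= 10/3 * (216 - 1)
= 10/3 * 215
= 2150/3 ≈ 716.67

716.67


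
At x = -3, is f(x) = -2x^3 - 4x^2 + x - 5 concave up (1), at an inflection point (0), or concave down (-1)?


Concavity is determined by the sign of f''(x).
f(x) = -2x^3 - 4x^2 + x - 5
f'(x) = -6x^2 - 8x + 1
f''(x) = -12x - 8
f''(-3) = -12 * (-3) - 8
= 36 - 8
= 28
Since f''(-3) > 0, the function is concave up (1)

1


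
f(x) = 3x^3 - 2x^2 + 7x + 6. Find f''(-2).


First derivative:
f'(x) = 9x^2 - 4x + 7
Second derivative:
f''(x) = 18x - 4
Substitute x = -2:
f''(-2) = 18 * (-2) - 4
= -36 - 4
= -40

-40


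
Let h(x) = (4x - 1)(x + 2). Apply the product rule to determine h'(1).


Let u(x) = 4x - 1 and v(x) = x + 2
u'(x) = 4
v'(x) = 1
Product rule: h'(x) = u'(x)*v(x) + u(x)*v'(x)
= 4 * (x + 2) + (4x - 1) * 1
At x = 1:
u(1) = 4 * 1 - 1 = 3
v(1) = 1 * 1 + 2 = 3
h'(1) = 4 * 3 + 3 * 1
= 12 + 3
= 15

15


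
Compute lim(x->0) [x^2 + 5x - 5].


Since polynomials are continuous, we use direct substitution.
lim(x->0) of x^2 + 5x - 5
= 1 * 0^2 + 5 * 0 - 5
= 0 + 0 - 5
= -5

-5


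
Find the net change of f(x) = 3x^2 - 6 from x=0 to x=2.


Net change = f(b) - f(a)
f(x) = 3x^2 - 6
Compute f(2):
f(2) = 3 * 2^2 + 0 * 2 - 6
= 12 + 0 - 6
= 6
Compute f(0):
f(0) = 3 * 0^2 + 0 * 0 - 6
= 0 + 0 - 6
= -6
Net change = 6 - (-6) = 12

12


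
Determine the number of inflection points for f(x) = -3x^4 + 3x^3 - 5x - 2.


Inflection points occur where f''(x) = 0 and concavity changes.
f(x) = -3x^4 + 3x^3 - 5x - 2
f'(x) = -12x^3 + 9x^2 - 5
f''(x) = -36x^2 + 18x
This is a quadratic in x. Use the discriminant to count real roots.
Discriminant = (18)^2 - 4 * (-36) * 0
= 324 - 0
= 324
Since discriminant > 0, f''(x) = 0 has 2 distinct real solutions.
A quadratic with two distinct real roots changes sign at each root, so concavity changes at both.
Number of inflection points: 2

2


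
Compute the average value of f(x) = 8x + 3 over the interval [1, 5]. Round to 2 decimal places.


Average value = 1/(b-a) * integral from a to b of f(x) dx
First compute the integral of 8x + 3:
F(x) = 4x^2 + 3x
F(5) = 4 * 25 + 3 * 5 = 115
F(1) = 4 * 1 + 3 * 1 = 7
Integral = 115 - 7 = 108
Average = 108 / (5 - 1) = 108 / 4
= 27 = 27.00

27.00


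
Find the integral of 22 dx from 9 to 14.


The integral of a constant k over [a, b] equals k * (b - a).
integral from 9 to 14 of 22 dx
= 22 * (14 - 9)
= 22 * 5
= 110

110


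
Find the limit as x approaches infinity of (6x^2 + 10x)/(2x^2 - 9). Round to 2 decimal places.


For limits at infinity with equal-degree polynomials,
we compare leading coefficients.
Numerator leading term: 6x^2
Denominator leading term: 2x^2
Divide both by x^2:
lim = (6 + 10/x) / (2 - 9/x^2)
As x -> infinity, the 1/x and 1/x^2 terms vanish:
= 6/2 = 3 = 3.00

3.00


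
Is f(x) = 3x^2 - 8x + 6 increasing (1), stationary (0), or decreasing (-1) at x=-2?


Compute f'(x) to determine behavior:
f'(x) = 6x - 8
f'(-2) = 6 * (-2) - 8
= -12 - 8
= -20
Since f'(-2) < 0, the function is decreasing (-1)

-1


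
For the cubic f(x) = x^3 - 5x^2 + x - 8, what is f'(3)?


Differentiate f(x) = x^3 - 5x^2 + x - 8 term by term:
f'(x) = 3x^2 - 10x + 1
Substitute x = 3:
f'(3) = 3 * 3^2 - 10 * 3 + 1
= 27 - 30 + 1
= -2

-2


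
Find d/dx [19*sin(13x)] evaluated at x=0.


Apply the chain rule to differentiate 19*sin(13x):
d/dx [19*sin(13x)]
= 19 * cos(13x) * d/dx(13x)
= 19 * 13 * cos(13x)
= 247 * cos(13x)
Evaluate at x = 0:
= 247 * cos(0)
= 247 * 1
= 247

247


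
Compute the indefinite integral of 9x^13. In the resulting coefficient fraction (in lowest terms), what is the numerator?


Apply the power rule for integration:
integral of ax^n dx = a/(n+1) * x^(n+1) + C
integral of 9x^13 dx
= 9/14 * x^14 + C
The coefficient in lowest terms is 9/14, and its numerator is 9

9


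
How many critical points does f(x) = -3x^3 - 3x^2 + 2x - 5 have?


Find where f'(x) = 0:
f(x) = -3x^3 - 3x^2 + 2x - 5
f'(x) = -9x^2 - 6x + 2
This is a quadratic in x. Use the discriminant to count real roots.
Discriminant = (-6)^2 - 4 * (-9) * 2
= 36 - (-72)
= 108
Since discriminant > 0, f'(x) = 0 has 2 real solutions.
Number of critical points: 2

2


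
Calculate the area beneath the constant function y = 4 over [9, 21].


The area under a constant function y = 4 is a rectangle.
Width = 21 - 9 = 12
Height = 4
Area = width * height
= 12 * 4
= 48

48


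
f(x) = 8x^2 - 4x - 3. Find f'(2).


Differentiate term by term using power and sum rules:
f(x) = 8x^2 - 4x - 3
f'(x) = 16x - 4
Substitute x = 2:
f'(2) = 16 * 2 - 4
= 32 - 4
= 28

28


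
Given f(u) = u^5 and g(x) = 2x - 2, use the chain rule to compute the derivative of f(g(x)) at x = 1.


Using the chain rule: (f(g(x)))' = f'(g(x)) * g'(x)
First, find g(1):
g(1) = 2 * 1 - 2 = 0
Next, f'(u) = 5u^4
And g'(x) = 2
So f'(g(1)) * g'(1)
= 5 * 0^4 * 2
= 5 * 0 * 2
= 0

0


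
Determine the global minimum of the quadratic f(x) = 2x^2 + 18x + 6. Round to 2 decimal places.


For a quadratic f(x) = ax^2 + bx + c with a > 0, the minimum is at the vertex.
Vertex x-coordinate: x = -b/(2a)
x = -(18) / (2 * 2)
x = -18/4 = -9/2
Substitute back to find the minimum value:
f(-9/2) = 2 * (-9/2)^2 + 18 * (-9/2) + 6
= 81/2 - 81 + 6
= -69/2 = -34.50

-34.50


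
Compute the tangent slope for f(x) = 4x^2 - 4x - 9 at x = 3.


The slope of the tangent line equals f'(x) at the point.
f(x) = 4x^2 - 4x - 9
f'(x) = 8x - 4
At x = 3:
f'(3) = 8 * 3 - 4
= 24 - 4
= 20

20


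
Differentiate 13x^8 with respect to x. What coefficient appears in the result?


We apply the power rule: d/dx [ax^n] = a*n * x^(n-1)
d/dx [13x^8]
= 13 * 8 * x^(8-1)
= 104x^7
The coefficient is 104

104


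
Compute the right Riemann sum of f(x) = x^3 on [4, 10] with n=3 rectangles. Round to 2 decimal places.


Right Riemann sum uses right endpoints of each subinterval.
Interval: [4, 10], n = 3
dx = (10 - 4) / 3 = 2
Right endpoints: [6, 8, 10]
f values: [216, 512, 1000]
Sum = dx * (sum of f values)
= 2 * 1728
= 3456 = 3456.00

3456.00


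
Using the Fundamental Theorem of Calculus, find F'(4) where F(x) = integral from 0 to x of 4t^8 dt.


By the Fundamental Theorem of Calculus (Part 1):
If F(x) = integral from 0 to x of f(t) dt, then F'(x) = f(x)
Here f(t) = 4t^8
So F'(x) = 4x^8
Evaluate at x = 4:
F'(4) = 4 * 4^8
= 4 * 65536
= 262144

262144


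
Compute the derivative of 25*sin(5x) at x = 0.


Apply the chain rule to differentiate 25*sin(5x):
d/dx [25*sin(5x)]
= 25 * cos(5x) * d/dx(5x)
= 25 * 5 * cos(5x)
= 125 * cos(5x)
Evaluate at x = 0:
= 125 * cos(0)
= 125 * 1
= 125

125


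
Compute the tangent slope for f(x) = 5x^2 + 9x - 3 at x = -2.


The slope of the tangent line equals f'(x) at the point.
f(x) = 5x^2 + 9x - 3
f'(x) = 10x + 9
At x = -2:
f'(-2) = 10 * (-2) + 9
= -20 + 9
= -11

-11


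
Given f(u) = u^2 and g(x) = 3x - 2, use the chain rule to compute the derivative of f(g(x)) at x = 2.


Using the chain rule: (f(g(x)))' = f'(g(x)) * g'(x)
First, find g(2):
g(2) = 3 * 2 - 2 = 4
Next, f'(u) = 2u
And g'(x) = 3
So f'(g(2)) * g'(2)
= 2 * 4 * 3
= 24

24


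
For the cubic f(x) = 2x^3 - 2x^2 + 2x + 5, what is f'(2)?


Differentiate f(x) = 2x^3 - 2x^2 + 2x + 5 term by term:
f'(x) = 6x^2 - 4x + 2
Substitute x = 2:
f'(2) = 6 * 2^2 - 4 * 2 + 2
= 24 - 8 + 2
= 18

18


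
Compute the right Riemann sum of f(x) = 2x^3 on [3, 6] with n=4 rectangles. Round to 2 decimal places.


Right Riemann sum uses right endpoints of each subinterval.
Interval: [3, 6], n = 4
dx = (6 - 3) / 4 = 3/4
Right endpoints: [15/4, 9/2, 21/4, 6]
f values: [3375/32, 729/4, 9261/32, 432]
Sum = dx * (sum of f values)
= 3/4 * 8073/8
= 24219/32 ≈ 756.84

756.84


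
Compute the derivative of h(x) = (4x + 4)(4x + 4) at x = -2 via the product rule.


Let u(x) = 4x + 4 and v(x) = 4x + 4
u'(x) = 4
v'(x) = 4
Product rule: h'(x) = u'(x)*v(x) + u(x)*v'(x)
= 4 * (4x + 4) + (4x + 4) * 4
At x = -2:
u(-2) = 4 * (-2) + 4 = -4
v(-2) = 4 * (-2) + 4 = -4
h'(-2) = 4 * (-4) + (-4) * 4
= -16 - 16
= -32

-32


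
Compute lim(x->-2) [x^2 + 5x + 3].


Since polynomials are continuous, we use direct substitution.
lim(x->-2) of x^2 + 5x + 3
= 1 * (-2)^2 + 5 * (-2) + 3
= 4 - 10 + 3
= -3

-3


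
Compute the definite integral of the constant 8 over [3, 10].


The integral of a constant k over [a, b] equals k * (b - a).
integral from 3 to 10 of 8 dx
= 8 * (10 - 3)
= 8 * 7
= 56

56


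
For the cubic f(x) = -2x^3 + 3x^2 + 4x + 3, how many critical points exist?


Find where f'(x) = 0:
f(x) = -2x^3 + 3x^2 + 4x + 3
f'(x) = -6x^2 + 6x + 4
This is a quadratic in x. Use the discriminant to count real roots.
Discriminant = (6)^2 - 4 * (-6) * 4
= 36 - (-96)
= 132
Since discriminant > 0, f'(x) = 0 has 2 real solutions.
Number of critical points: 2

2


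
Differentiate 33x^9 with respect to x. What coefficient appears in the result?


We apply the power rule: d/dx [ax^n] = a*n * x^(n-1)
d/dx [33x^9]
= 33 * 9 * x^(9-1)
= 297x^8
The coefficient is 297

297


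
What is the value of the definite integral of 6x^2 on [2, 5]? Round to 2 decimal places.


Find the antiderivative of 6x^2:
F(x) = 6/3 * x^3
Apply the Fundamental Theorem of Calculus:
F(5) - F(2)
= 6/3 * 5^3 - 6/3 * 2^3
= 6/3 * (125 - 8)
= 6/3 * 117
= 234 = 234.00

234.00


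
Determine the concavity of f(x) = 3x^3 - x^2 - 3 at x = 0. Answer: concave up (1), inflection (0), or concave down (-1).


Concavity is determined by the sign of f''(x).
f(x) = 3x^3 - x^2 - 3
f'(x) = 9x^2 - 2x
f''(x) = 18x - 2
f''(0) = 18 * 0 - 2
= 0 - 2
= -2
Since f''(0) < 0, the function is concave down (-1)

-1


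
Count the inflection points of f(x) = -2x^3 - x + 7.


Inflection points occur where f''(x) = 0 and concavity changes.
f(x) = -2x^3 - x + 7
f'(x) = -6x^2 - 1
f''(x) = -12x
Set f''(x) = 0:
-12x = 0
x = 0 / (-12) = 0
Since f''(x) is linear (degree 1), it changes sign at this point.
Therefore there is exactly 1 inflection point.

1


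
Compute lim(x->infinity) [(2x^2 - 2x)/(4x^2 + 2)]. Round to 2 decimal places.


For limits at infinity with equal-degree polynomials,
we compare leading coefficients.
Numerator leading term: 2x^2
Denominator leading term: 4x^2
Divide both by x^2:
lim = (2 - 2/x) / (4 + 2/x^2)
As x -> infinity, the 1/x and 1/x^2 terms vanish:
= 2/4 = 1/2 = 0.50

0.50
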